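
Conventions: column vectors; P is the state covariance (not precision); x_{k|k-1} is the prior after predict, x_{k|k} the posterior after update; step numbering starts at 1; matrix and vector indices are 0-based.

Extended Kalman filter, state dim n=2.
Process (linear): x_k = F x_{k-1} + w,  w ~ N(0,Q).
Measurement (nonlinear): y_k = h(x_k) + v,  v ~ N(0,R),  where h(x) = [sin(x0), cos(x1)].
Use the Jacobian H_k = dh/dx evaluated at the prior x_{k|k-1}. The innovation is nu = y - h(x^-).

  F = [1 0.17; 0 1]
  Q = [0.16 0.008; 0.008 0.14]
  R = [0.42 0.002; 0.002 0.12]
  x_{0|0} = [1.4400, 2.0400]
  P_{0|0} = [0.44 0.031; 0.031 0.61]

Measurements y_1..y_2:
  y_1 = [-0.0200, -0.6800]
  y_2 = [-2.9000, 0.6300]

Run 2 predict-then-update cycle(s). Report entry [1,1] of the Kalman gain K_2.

step 1: x^-=[1.7868, 2.0400]  P^-=[0.6282 0.1427; 0.1427 0.7500]  H_jac=[-0.2143 0.0000; 0.0000 -0.8919]  S=[0.4489 0.0293; 0.0293 0.7167]  K=[-0.2891 -0.1658; -0.0073 -0.9331]  nu=[-0.9968, -0.2278]  x^+=[2.1128, 2.2598]  P^+=[0.5681 0.0230; 0.0230 0.1256]
step 2: x^-=[2.4969, 2.2598]  P^-=[0.7396 0.0523; 0.0523 0.2656]  H_jac=[-0.7993 0.0000; 0.0000 -0.7719]  S=[0.8925 0.0343; 0.0343 0.2782]  K=[-0.6599 -0.0638; -0.0186 -0.7345]  nu=[-3.5009, 1.2658]  x^+=[4.7264, 1.3954]  P^+=[0.3469 0.0116; 0.0116 0.1142]

K[1,1] = -0.7345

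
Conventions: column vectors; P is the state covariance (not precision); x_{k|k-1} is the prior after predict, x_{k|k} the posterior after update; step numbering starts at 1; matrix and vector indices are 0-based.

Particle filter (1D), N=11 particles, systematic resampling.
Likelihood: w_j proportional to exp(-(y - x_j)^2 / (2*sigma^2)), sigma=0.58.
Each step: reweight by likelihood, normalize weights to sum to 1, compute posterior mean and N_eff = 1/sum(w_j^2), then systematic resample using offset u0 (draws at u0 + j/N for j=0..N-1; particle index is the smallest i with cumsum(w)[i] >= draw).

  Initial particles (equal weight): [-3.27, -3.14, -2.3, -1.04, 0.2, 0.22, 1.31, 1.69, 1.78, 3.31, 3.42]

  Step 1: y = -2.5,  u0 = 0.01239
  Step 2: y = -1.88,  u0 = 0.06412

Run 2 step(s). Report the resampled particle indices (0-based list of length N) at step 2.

step 1: w=[0.2132, 0.2800, 0.4850, 0.0217, 0.0000, 0.0000, 0.0000, 0.0000, 0.0000, 0.0000, 0.0000]  mean=-2.7147  Neff=2.7806  idx=[0, 0, 0, 1, 1, 1, 2, 2, 2, 2, 2]
step 2: w=[0.0132, 0.0132, 0.0132, 0.0220, 0.0220, 0.0220, 0.1789, 0.1789, 0.1789, 0.1789, 0.1789]  mean=-2.3937  Neff=6.1715  idx=[4, 6, 6, 7, 7, 8, 8, 9, 9, 10, 10]

resampled_idx = [4, 6, 6, 7, 7, 8, 8, 9, 9, 10, 10]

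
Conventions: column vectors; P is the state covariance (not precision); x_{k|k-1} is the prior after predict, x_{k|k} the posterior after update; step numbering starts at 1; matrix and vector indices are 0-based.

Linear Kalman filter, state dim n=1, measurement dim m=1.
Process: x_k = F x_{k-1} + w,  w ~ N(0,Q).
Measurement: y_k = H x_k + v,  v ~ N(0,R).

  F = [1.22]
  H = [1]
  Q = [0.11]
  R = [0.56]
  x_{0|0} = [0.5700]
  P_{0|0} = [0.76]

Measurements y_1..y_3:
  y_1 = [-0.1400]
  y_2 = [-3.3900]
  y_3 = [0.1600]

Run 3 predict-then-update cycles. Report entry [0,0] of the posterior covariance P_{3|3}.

step 1: x^-=[0.6954]  P^-=[1.2412]  S=[1.8012]  K=[0.6891]  nu=[-0.8354]  x^+=[0.1197]  P^+=[0.3859]
step 2: x^-=[0.1461]  P^-=[0.6844]  S=[1.2444]  K=[0.5500]  nu=[-3.5361]  x^+=[-1.7987]  P^+=[0.3080]
step 3: x^-=[-2.1944]  P^-=[0.5684]  S=[1.1284]  K=[0.5037]  nu=[2.3544]  x^+=[-1.0084]  P^+=[0.2821]

P_post[0,0] = 0.2821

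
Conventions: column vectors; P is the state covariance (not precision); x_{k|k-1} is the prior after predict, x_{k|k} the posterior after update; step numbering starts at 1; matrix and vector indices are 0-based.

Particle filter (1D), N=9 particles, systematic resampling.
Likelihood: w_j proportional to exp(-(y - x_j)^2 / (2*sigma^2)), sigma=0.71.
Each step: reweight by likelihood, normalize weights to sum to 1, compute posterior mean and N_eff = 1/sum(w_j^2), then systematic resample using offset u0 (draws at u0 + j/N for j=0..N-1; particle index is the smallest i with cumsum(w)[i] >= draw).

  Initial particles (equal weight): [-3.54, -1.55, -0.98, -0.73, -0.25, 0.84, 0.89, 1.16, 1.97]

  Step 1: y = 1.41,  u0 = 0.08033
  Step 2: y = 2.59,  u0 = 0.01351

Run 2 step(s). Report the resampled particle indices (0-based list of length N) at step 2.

step 1: w=[0.0000, 0.0001, 0.0011, 0.0033, 0.0201, 0.2235, 0.2360, 0.2900, 0.2261]  mean=1.1709  Neff=4.1450  idx=[5, 5, 6, 6, 7, 7, 7, 8, 8]
step 2: w=[0.0243, 0.0243, 0.0289, 0.0289, 0.0668, 0.0668, 0.0668, 0.3466, 0.3466]  mean=1.6904  Neff=3.8981  idx=[0, 4, 5, 7, 7, 7, 8, 8, 8]

resampled_idx = [0, 4, 5, 7, 7, 7, 8, 8, 8]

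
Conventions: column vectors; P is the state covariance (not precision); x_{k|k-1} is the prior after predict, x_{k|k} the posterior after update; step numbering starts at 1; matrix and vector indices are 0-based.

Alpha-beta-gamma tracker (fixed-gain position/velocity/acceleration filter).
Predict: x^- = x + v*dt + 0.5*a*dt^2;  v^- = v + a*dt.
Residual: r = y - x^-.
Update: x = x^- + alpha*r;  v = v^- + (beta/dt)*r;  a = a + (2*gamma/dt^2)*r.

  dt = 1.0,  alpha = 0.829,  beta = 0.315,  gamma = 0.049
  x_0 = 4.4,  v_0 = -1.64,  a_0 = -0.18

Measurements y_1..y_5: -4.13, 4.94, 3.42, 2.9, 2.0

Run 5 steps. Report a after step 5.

step 1: x_pred=2.6700  r=-6.8000  x^+=-2.9672  v^+=-3.9620  a^+=-0.8464
step 2: x_pred=-7.3524  r=12.2924  x^+=2.8380  v^+=-0.9363  a^+=0.3583
step 3: x_pred=2.0808  r=1.3392  x^+=3.1910  v^+=-0.1562  a^+=0.4895
step 4: x_pred=3.2795  r=-0.3795  x^+=2.9649  v^+=0.2137  a^+=0.4523
step 5: x_pred=3.4048  r=-1.4048  x^+=2.2402  v^+=0.2235  a^+=0.3146

a_post = 0.3146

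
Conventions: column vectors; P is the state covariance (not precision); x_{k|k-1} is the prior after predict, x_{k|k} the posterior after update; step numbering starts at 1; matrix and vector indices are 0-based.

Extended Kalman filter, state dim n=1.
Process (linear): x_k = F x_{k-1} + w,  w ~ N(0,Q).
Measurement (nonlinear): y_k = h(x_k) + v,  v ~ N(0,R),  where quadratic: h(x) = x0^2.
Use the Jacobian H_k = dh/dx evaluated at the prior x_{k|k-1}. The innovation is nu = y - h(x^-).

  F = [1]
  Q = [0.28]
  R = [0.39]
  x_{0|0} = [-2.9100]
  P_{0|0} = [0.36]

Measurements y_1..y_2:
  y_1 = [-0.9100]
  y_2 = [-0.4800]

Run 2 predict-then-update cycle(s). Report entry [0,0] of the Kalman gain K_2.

step 1: x^-=[-2.9100]  P^-=[0.6400]  H_jac=[-5.8200]  S=[22.0683]  K=[-0.1688]  nu=[-9.3781]  x^+=[-1.3271]  P^+=[0.0113]
step 2: x^-=[-1.3271]  P^-=[0.2913]  H_jac=[-2.6542]  S=[2.4423]  K=[-0.3166]  nu=[-2.2412]  x^+=[-0.6176]  P^+=[0.0465]

K[0,0] = -0.3166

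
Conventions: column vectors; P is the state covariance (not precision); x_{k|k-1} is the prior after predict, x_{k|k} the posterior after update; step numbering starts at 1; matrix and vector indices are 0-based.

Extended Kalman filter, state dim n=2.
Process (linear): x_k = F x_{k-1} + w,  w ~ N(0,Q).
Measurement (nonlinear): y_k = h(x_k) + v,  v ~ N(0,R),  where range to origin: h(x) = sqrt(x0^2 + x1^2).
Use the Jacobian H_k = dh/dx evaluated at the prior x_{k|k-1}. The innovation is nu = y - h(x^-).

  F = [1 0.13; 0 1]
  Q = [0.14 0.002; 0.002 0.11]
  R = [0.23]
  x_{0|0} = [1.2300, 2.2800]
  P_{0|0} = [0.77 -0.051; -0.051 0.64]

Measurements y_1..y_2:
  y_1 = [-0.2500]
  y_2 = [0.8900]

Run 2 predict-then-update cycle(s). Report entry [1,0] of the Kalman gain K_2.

step 1: x^-=[1.5264, 2.2800]  P^-=[0.9076 0.0342; 0.0342 0.7500]  H_jac=[0.5563 0.8310]  S=[1.0604]  K=[0.5029; 0.6057]  nu=[-2.9938]  x^+=[0.0207, 0.4667]  P^+=[0.6393 -0.2888; -0.2888 0.3610]
step 2: x^-=[0.0814, 0.4667]  P^-=[0.7103 -0.2399; -0.2399 0.4710]  H_jac=[0.1718 0.9851]  S=[0.6269]  K=[-0.1823; 0.6744]  nu=[0.4162]  x^+=[0.0055, 0.7474]  P^+=[0.6895 -0.1628; -0.1628 0.1859]

K[1,0] = 0.6744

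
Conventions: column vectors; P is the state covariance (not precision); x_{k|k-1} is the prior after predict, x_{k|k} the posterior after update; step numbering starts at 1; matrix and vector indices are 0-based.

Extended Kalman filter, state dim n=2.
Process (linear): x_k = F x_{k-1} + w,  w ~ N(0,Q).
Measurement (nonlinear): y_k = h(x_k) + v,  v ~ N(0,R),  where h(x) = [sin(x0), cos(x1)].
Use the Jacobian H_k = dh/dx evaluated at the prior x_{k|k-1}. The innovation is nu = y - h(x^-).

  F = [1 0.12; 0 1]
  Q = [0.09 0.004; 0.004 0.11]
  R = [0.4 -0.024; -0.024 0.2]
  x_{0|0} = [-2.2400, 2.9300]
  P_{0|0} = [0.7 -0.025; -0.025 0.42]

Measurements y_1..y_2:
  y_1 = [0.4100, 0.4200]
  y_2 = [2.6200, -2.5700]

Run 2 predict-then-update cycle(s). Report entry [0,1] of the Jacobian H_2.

step 1: x^-=[-1.8884, 2.9300]  P^-=[0.7900 0.0294; 0.0294 0.5300]  H_jac=[-0.3123 0.0000; 0.0000 -0.2100]  S=[0.4770 -0.0221; -0.0221 0.2234]  K=[-0.5208 -0.0791; -0.0425 -0.5025]  nu=[1.3600, 1.3977]  x^+=[-2.7073, 2.1699]  P^+=[0.6611 0.0158; 0.0158 0.4737]
step 2: x^-=[-2.4469, 2.1699]  P^-=[0.7617 0.0767; 0.0767 0.5837]  H_jac=[-0.7683 0.0000; 0.0000 -0.8259]  S=[0.8496 0.0246; 0.0246 0.5981]  K=[-0.6865 -0.0776; -0.0460 -0.8041]  nu=[3.2601, -2.0061]  x^+=[-4.5295, 3.6329]  P^+=[0.3550 -0.0012; -0.0012 0.1934]

H_jac[0,1] = 0.0000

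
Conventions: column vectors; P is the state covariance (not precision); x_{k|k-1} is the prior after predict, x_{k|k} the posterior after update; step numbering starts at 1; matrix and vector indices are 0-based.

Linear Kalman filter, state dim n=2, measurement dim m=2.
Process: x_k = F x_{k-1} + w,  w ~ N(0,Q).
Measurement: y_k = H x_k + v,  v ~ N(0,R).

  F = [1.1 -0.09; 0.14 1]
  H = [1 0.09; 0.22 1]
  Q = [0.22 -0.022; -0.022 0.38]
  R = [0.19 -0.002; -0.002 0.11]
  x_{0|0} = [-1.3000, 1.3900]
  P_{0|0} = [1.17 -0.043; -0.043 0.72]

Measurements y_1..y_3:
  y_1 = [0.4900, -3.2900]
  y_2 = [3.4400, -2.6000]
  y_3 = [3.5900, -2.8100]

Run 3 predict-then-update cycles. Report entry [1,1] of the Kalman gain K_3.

step 1: x^-=[-1.5551, 1.2080]  P^-=[1.6500 0.0466; 0.0466 1.1109]  S=[1.8574 0.5085; 0.5085 1.3213]  K=[0.9006 -0.0366; -0.1715 0.9145]  nu=[1.9364, -4.1559]  x^+=[0.3410, -2.9247]  P^+=[0.1752 -0.0444; -0.0444 0.1107]
step 2: x^-=[0.6383, -2.8769]  P^-=[0.4417 -0.0532; -0.0532 0.4817]  S=[0.6260 0.0842; 0.0842 0.5897]  K=[0.7014 -0.0257; -0.1254 0.8150]  nu=[3.0606, 0.1365]  x^+=[2.7814, -3.1496]  P^+=[0.1364 -0.0342; -0.0342 0.0974]
step 3: x^-=[3.3430, -2.7602]  P^-=[0.3926 -0.0470; -0.0470 0.4705]  S=[0.5780 0.0788; 0.0788 0.5788]  K=[0.6752 -0.0239; -0.1186 0.8111]  nu=[0.4954, -0.7852]  x^+=[3.6963, -3.4559]  P^+=[0.1313 -0.0329; -0.0329 0.0967]

K[1,1] = 0.8111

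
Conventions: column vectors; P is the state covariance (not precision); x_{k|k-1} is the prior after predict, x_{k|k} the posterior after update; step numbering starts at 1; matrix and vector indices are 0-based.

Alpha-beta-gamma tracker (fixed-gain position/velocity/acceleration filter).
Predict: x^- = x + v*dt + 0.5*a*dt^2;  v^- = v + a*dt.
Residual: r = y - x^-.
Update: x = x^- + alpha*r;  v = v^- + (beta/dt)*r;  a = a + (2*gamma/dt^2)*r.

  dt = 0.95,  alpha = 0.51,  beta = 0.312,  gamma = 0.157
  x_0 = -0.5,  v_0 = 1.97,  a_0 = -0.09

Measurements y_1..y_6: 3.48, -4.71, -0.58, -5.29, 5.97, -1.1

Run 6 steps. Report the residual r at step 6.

resid = 2.1932

step 1: x_pred=1.3309  r=2.1491  x^+=2.4269  v^+=2.5903  a^+=0.6577
step 2: x_pred=5.1845  r=-9.8945  x^+=0.1383  v^+=-0.0344  a^+=-2.7848
step 3: x_pred=-1.1510  r=0.5710  x^+=-0.8598  v^+=-2.4924  a^+=-2.5861
step 4: x_pred=-4.3946  r=-0.8954  x^+=-4.8513  v^+=-5.2433  a^+=-2.8977
step 5: x_pred=-11.1400  r=17.1100  x^+=-2.4139  v^+=-2.3768  a^+=3.0553
step 6: x_pred=-3.2932  r=2.1932  x^+=-2.1747  v^+=1.2460  a^+=3.8184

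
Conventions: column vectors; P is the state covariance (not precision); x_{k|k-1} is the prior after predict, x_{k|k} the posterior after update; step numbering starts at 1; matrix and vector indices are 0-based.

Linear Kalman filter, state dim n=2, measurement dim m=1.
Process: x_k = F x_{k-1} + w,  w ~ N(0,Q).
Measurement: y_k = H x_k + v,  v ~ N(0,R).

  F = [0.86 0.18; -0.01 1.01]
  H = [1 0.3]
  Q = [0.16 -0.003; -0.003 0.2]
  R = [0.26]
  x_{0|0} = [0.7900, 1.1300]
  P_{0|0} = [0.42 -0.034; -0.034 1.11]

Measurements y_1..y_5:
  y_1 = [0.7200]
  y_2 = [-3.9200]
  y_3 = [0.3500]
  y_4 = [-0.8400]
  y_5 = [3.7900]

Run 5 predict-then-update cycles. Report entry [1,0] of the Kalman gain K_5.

step 1: x^-=[0.8828, 1.1334]  P^-=[0.4961 0.1657; 0.1657 1.3330]  S=[0.9755]  K=[0.5595; 0.5798]  nu=[-0.5028]  x^+=[0.6015, 0.8418]  P^+=[0.1907 -0.1508; -0.1508 1.0051]
step 2: x^-=[0.6688, 0.8442]  P^-=[0.2869 0.0474; 0.0474 1.2283]  S=[0.6859]  K=[0.4390; 0.6063]  nu=[-4.8421]  x^+=[-1.4571, -2.0917]  P^+=[0.1547 -0.1352; -0.1352 0.9761]
step 3: x^-=[-1.6296, -2.0980]  P^-=[0.2642 0.0559; 0.0559 1.1985]  S=[0.6656]  K=[0.4221; 0.6242]  nu=[2.6090]  x^+=[-0.5283, -0.4694]  P^+=[0.1456 -0.1194; -0.1194 0.9392]
step 4: x^-=[-0.5388, -0.4688]  P^-=[0.2611 0.0629; 0.0629 1.1605]  S=[0.6633]  K=[0.4221; 0.6197]  nu=[-0.1605]  x^+=[-0.6066, -0.5683]  P^+=[0.1429 -0.1106; -0.1106 0.9057]
step 5: x^-=[-0.6240, -0.5679]  P^-=[0.2608 0.0646; 0.0646 1.1261]  S=[0.6609]  K=[0.4239; 0.6089]  nu=[4.5843]  x^+=[1.3195, 2.2234]  P^+=[0.1420 -0.1060; -0.1060 0.8811]

K[1,0] = 0.6089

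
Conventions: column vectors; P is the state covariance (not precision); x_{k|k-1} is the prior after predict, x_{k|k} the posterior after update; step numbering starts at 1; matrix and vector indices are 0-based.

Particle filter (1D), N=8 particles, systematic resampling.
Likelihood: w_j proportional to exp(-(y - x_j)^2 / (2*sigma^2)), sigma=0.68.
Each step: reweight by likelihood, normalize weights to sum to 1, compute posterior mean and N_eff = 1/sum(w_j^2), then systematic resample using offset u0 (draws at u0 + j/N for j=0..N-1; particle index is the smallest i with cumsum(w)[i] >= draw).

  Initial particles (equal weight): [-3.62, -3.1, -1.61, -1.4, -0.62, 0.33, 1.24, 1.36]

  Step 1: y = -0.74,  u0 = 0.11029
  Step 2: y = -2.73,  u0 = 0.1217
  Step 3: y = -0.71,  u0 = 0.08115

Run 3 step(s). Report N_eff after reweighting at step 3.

N_eff = 7.3162

step 1: w=[0.0001, 0.0010, 0.1865, 0.2640, 0.4162, 0.1226, 0.0061, 0.0036]  mean=-0.8783  Neff=3.4157  idx=[2, 3, 3, 4, 4, 4, 4, 5]
step 2: w=[0.4400, 0.2522, 0.2522, 0.0139, 0.0139, 0.0139, 0.0139, 0.0001]  mean=-1.4490  Neff=3.1093  idx=[0, 0, 0, 1, 1, 2, 2, 6]
step 3: w=[0.0899, 0.0899, 0.0899, 0.1290, 0.1290, 0.1290, 0.1290, 0.2140]  mean=-1.2897  Neff=7.3162  idx=[0, 2, 3, 4, 5, 6, 7, 7]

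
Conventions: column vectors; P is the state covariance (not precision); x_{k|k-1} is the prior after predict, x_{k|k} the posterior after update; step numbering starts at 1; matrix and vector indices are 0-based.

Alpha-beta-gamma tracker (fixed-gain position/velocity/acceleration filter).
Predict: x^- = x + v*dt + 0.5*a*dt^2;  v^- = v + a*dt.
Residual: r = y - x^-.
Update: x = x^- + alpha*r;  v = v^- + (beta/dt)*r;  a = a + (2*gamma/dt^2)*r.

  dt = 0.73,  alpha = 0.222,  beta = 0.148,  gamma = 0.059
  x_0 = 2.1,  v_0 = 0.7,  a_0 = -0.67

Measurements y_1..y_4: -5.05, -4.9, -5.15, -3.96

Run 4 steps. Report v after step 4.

v_post = -7.1171

step 1: x_pred=2.4325  r=-7.4825  x^+=0.7714  v^+=-1.3061  a^+=-2.3268
step 2: x_pred=-0.8021  r=-4.0979  x^+=-1.7118  v^+=-3.8355  a^+=-3.2342
step 3: x_pred=-5.3735  r=0.2235  x^+=-5.3239  v^+=-6.1512  a^+=-3.1848
step 4: x_pred=-10.6628  r=6.7028  x^+=-9.1748  v^+=-7.1171  a^+=-1.7006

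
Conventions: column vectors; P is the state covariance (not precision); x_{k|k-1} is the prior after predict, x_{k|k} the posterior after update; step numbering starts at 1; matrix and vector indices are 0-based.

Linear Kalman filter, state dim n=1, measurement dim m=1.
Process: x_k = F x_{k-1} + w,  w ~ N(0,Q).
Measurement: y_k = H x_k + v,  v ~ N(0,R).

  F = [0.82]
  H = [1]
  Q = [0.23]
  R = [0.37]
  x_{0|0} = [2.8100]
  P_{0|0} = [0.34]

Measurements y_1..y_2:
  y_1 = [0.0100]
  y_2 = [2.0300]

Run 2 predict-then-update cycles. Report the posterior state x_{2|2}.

step 1: x^-=[2.3042]  P^-=[0.4586]  S=[0.8286]  K=[0.5535]  nu=[-2.2942]  x^+=[1.0344]  P^+=[0.2048]
step 2: x^-=[0.8482]  P^-=[0.3677]  S=[0.7377]  K=[0.4984]  nu=[1.1818]  x^+=[1.4373]  P^+=[0.1844]

x_post = [1.4373]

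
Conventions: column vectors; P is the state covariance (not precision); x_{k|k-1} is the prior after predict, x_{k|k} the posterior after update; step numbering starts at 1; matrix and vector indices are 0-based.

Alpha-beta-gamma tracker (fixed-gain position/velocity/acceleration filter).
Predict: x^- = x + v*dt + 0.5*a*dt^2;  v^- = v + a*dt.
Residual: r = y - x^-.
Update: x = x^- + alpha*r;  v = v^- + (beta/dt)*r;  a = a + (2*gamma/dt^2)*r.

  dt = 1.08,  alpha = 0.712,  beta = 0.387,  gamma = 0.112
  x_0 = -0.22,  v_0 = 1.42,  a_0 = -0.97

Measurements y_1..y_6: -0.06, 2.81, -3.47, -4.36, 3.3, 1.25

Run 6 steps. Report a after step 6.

a_post = 1.4032

step 1: x_pred=0.7479  r=-0.8079  x^+=0.1727  v^+=0.0829  a^+=-1.1252
step 2: x_pred=-0.3940  r=3.2040  x^+=1.8873  v^+=0.0158  a^+=-0.5098
step 3: x_pred=1.6070  r=-5.0770  x^+=-2.0078  v^+=-2.3541  a^+=-1.4849
step 4: x_pred=-5.4162  r=1.0562  x^+=-4.6642  v^+=-3.5792  a^+=-1.2820
step 5: x_pred=-9.2774  r=12.5774  x^+=-0.3223  v^+=-0.4569  a^+=1.1334
step 6: x_pred=-0.1548  r=1.4048  x^+=0.8454  v^+=1.2705  a^+=1.4032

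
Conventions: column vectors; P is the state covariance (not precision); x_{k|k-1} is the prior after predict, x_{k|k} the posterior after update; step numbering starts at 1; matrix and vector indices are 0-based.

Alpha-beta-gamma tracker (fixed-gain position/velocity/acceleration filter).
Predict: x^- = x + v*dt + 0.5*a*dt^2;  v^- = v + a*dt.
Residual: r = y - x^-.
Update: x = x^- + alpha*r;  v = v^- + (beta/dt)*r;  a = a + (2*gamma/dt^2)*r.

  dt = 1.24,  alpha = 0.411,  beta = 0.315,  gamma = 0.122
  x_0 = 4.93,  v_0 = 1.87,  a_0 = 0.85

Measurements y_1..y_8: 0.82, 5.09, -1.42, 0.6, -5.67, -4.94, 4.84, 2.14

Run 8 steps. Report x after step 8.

step 1: x_pred=7.9023  r=-7.0823  x^+=4.9915  v^+=1.1249  a^+=-0.2739
step 2: x_pred=6.1757  r=-1.0857  x^+=5.7295  v^+=0.5094  a^+=-0.4462
step 3: x_pred=6.0182  r=-7.4382  x^+=2.9611  v^+=-1.9334  a^+=-1.6265
step 4: x_pred=-0.6867  r=1.2867  x^+=-0.1579  v^+=-3.6234  a^+=-1.4223
step 5: x_pred=-5.7444  r=0.0744  x^+=-5.7138  v^+=-5.3682  a^+=-1.4105
step 6: x_pred=-13.4548  r=8.5148  x^+=-9.9552  v^+=-4.9542  a^+=-0.0593
step 7: x_pred=-16.1441  r=20.9841  x^+=-7.5196  v^+=0.3028  a^+=3.2706
step 8: x_pred=-4.6297  r=6.7697  x^+=-1.8473  v^+=6.0781  a^+=4.3449

x_post = -1.8473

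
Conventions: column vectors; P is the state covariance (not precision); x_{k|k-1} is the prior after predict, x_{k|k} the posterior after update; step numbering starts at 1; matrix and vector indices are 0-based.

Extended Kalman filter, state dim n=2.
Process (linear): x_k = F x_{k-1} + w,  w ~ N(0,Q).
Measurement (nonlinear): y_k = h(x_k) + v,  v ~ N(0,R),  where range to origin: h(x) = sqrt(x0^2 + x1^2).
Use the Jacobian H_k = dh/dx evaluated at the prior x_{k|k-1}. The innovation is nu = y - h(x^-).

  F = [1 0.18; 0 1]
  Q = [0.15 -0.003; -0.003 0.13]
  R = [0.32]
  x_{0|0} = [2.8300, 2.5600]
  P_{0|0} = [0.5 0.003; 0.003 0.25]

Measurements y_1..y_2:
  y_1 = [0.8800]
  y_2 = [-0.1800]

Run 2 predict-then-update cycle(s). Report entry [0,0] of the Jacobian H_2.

H_jac[0,0] = 0.7110

step 1: x^-=[3.2908, 2.5600]  P^-=[0.6592 0.0450; 0.0450 0.3800]  H_jac=[0.7893 0.6140]  S=[0.9175]  K=[0.5972; 0.2930]  nu=[-3.2893]  x^+=[1.3266, 1.5962]  P^+=[0.3320 -0.1155; -0.1155 0.3012]
step 2: x^-=[1.6139, 1.5962]  P^-=[0.4502 -0.0643; -0.0643 0.4312]  H_jac=[0.7110 0.7032]  S=[0.6965]  K=[0.3946; 0.3697]  nu=[-2.4499]  x^+=[0.6472, 0.6904]  P^+=[0.3417 -0.1659; -0.1659 0.3360]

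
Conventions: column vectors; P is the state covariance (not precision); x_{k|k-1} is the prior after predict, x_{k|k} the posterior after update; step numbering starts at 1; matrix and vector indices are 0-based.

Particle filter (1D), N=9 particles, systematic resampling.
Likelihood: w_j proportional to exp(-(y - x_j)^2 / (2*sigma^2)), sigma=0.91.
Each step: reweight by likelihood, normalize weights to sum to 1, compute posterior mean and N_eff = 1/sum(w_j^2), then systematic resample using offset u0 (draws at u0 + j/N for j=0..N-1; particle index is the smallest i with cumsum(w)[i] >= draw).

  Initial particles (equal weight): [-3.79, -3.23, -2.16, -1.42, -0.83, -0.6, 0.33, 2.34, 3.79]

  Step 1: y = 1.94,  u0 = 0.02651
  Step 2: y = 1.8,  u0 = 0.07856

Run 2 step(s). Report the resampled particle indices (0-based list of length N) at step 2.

step 1: w=[0.0000, 0.0000, 0.0000, 0.0009, 0.0076, 0.0160, 0.1640, 0.7122, 0.0993]  mean=2.0799  Neff=1.8372  idx=[6, 6, 7, 7, 7, 7, 7, 7, 8]
step 2: w=[0.0479, 0.0479, 0.1480, 0.1480, 0.1480, 0.1480, 0.1480, 0.1480, 0.0162]  mean=2.1710  Neff=7.3370  idx=[1, 2, 3, 4, 4, 5, 6, 7, 7]

resampled_idx = [1, 2, 3, 4, 4, 5, 6, 7, 7]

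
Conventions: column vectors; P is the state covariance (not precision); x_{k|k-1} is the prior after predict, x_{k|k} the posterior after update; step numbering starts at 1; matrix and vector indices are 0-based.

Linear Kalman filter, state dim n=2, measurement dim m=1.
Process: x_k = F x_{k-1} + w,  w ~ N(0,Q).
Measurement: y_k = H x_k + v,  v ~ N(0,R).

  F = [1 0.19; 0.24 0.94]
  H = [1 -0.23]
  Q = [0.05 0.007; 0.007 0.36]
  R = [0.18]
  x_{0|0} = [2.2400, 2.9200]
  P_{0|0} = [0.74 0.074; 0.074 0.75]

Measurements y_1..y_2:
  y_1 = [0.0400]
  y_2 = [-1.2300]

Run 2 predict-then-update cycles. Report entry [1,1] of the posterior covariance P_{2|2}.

P_post[1,1] = 1.3642

step 1: x^-=[2.7948, 3.2824]  P^-=[0.8452 0.3915; 0.3915 1.0987]  S=[0.9032]  K=[0.8361; 0.1536]  nu=[-1.9998]  x^+=[1.1228, 2.9751]  P^+=[0.2138 0.2755; 0.2755 1.0774]
step 2: x^-=[1.6881, 3.0661]  P^-=[0.4074 0.5222; 0.5222 1.4486]  S=[0.4238]  K=[0.6779; 0.4461]  nu=[-2.2129]  x^+=[0.1880, 2.0789]  P^+=[0.2127 0.3941; 0.3941 1.3642]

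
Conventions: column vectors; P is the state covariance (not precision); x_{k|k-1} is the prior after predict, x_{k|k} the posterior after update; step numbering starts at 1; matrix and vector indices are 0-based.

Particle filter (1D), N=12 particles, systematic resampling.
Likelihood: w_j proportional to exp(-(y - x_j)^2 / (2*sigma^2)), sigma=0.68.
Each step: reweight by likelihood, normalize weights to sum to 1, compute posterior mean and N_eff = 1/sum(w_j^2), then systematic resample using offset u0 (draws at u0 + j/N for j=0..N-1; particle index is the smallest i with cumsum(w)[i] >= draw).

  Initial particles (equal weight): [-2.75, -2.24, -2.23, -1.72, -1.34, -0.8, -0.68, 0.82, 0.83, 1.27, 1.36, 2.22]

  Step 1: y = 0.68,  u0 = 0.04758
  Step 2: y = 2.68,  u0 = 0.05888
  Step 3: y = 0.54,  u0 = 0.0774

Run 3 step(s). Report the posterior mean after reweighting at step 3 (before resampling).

step 1: w=[0.0000, 0.0000, 0.0000, 0.0006, 0.0034, 0.0262, 0.0379, 0.2744, 0.2735, 0.1924, 0.1700, 0.0216]  mean=0.9230  Neff=4.5745  idx=[6, 7, 7, 7, 8, 8, 8, 9, 9, 9, 10, 10]
step 2: w=[0.0000, 0.0297, 0.0297, 0.0297, 0.0309, 0.0309, 0.0309, 0.1459, 0.1459, 0.1459, 0.1902, 0.1902]  mean=1.2233  Neff=7.0555  idx=[2, 5, 7, 7, 8, 9, 9, 10, 10, 10, 11, 11]
step 3: w=[0.1302, 0.1294, 0.0796, 0.0796, 0.0796, 0.0796, 0.0796, 0.0685, 0.0685, 0.0685, 0.0685, 0.0685]  mean=1.1853  Neff=11.2591  idx=[0, 1, 1, 2, 3, 4, 5, 7, 8, 9, 10, 11]

post_mean = 1.1853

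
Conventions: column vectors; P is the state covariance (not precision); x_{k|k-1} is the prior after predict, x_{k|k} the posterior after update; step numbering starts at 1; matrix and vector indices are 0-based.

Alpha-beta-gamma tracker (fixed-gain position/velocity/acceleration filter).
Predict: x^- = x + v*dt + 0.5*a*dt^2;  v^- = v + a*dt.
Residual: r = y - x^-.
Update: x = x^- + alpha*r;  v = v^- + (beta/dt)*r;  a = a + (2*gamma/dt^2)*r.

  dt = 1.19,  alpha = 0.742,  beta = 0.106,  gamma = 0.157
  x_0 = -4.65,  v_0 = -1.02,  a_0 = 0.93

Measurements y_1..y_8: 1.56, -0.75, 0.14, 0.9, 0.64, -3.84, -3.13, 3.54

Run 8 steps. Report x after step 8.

step 1: x_pred=-5.2053  r=6.7653  x^+=-0.1855  v^+=0.6893  a^+=2.4301
step 2: x_pred=2.3555  r=-3.1055  x^+=0.0512  v^+=3.3045  a^+=1.7415
step 3: x_pred=5.2167  r=-5.0767  x^+=1.4498  v^+=4.9247  a^+=0.6158
step 4: x_pred=7.7463  r=-6.8463  x^+=2.6663  v^+=5.0477  a^+=-0.9022
step 5: x_pred=8.0343  r=-7.3943  x^+=2.5477  v^+=3.3154  a^+=-2.5418
step 6: x_pred=4.6934  r=-8.5334  x^+=-1.6384  v^+=-0.4694  a^+=-4.4340
step 7: x_pred=-5.3365  r=2.2065  x^+=-3.6993  v^+=-5.5493  a^+=-3.9447
step 8: x_pred=-13.0960  r=16.6360  x^+=-0.7521  v^+=-8.7616  a^+=-0.2559

x_post = -0.7521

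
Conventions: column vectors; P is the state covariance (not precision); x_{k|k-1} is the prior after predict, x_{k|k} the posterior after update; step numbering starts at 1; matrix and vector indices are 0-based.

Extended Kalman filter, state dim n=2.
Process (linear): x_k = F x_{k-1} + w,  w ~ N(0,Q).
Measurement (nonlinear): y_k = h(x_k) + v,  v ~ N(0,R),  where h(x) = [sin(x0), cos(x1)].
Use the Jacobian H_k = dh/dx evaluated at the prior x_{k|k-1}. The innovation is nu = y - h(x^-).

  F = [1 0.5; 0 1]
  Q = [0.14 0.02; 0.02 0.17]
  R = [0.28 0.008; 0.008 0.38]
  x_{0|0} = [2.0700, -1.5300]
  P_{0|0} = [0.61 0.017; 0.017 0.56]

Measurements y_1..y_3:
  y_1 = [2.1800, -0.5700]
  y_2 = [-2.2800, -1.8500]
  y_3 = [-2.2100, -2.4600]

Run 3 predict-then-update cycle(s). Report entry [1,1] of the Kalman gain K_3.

step 1: x^-=[1.3050, -1.5300]  P^-=[0.9070 0.3170; 0.3170 0.7300]  H_jac=[0.2627 0.0000; 0.0000 0.9992]  S=[0.3426 0.0912; 0.0912 1.1088]  K=[0.6333 0.2336; 0.0695 0.6521]  nu=[1.2151, -0.6108]  x^+=[1.9318, -1.8439]  P^+=[0.6821 0.0939; 0.0939 0.2486]
step 2: x^-=[1.0099, -1.8439]  P^-=[0.9782 0.2382; 0.2382 0.4186]  H_jac=[0.5320 0.0000; 0.0000 0.9629]  S=[0.5568 0.1300; 0.1300 0.7681]  K=[0.9004 0.1462; 0.1094 0.5062]  nu=[-3.1268, -1.5803]  x^+=[-2.0365, -2.9858]  P^+=[0.4761 0.0652; 0.0652 0.2007]
step 3: x^-=[-3.5294, -2.9858]  P^-=[0.7315 0.1855; 0.1855 0.3707]  H_jac=[-0.9257 0.0000; 0.0000 0.1552]  S=[0.9069 -0.0186; -0.0186 0.3889]  K=[-0.7459 0.0382; -0.1865 0.1389]  nu=[-2.5882, -1.4721]  x^+=[-1.6552, -2.7076]  P^+=[0.2253 0.0552; 0.0552 0.3307]

K[1,1] = 0.1389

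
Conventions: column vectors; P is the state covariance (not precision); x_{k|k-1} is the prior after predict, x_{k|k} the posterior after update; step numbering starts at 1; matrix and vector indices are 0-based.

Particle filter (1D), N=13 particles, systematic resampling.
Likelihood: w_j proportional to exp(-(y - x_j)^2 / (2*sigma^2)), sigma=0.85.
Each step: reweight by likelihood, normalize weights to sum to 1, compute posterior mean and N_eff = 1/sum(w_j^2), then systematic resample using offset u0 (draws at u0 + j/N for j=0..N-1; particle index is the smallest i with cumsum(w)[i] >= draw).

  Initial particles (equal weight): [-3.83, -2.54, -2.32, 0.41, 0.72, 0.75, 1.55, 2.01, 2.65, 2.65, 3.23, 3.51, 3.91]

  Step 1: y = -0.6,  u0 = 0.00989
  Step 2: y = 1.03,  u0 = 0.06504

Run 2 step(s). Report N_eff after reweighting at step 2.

N_eff = 10.8897

step 1: w=[0.0005, 0.0555, 0.0970, 0.3708, 0.2249, 0.2128, 0.0307, 0.0067, 0.0005, 0.0005, 0.0000, 0.0000, 0.0000]  mean=0.1693  Neff=4.0512  idx=[1, 2, 3, 3, 3, 3, 3, 4, 4, 4, 5, 5, 5]
step 2: w=[0.0000, 0.0000, 0.0808, 0.0808, 0.0808, 0.0808, 0.0808, 0.0987, 0.0987, 0.0987, 0.0999, 0.0999, 0.0999]  mean=0.6035  Neff=10.8897  idx=[2, 3, 4, 5, 6, 7, 8, 9, 9, 10, 11, 12, 12]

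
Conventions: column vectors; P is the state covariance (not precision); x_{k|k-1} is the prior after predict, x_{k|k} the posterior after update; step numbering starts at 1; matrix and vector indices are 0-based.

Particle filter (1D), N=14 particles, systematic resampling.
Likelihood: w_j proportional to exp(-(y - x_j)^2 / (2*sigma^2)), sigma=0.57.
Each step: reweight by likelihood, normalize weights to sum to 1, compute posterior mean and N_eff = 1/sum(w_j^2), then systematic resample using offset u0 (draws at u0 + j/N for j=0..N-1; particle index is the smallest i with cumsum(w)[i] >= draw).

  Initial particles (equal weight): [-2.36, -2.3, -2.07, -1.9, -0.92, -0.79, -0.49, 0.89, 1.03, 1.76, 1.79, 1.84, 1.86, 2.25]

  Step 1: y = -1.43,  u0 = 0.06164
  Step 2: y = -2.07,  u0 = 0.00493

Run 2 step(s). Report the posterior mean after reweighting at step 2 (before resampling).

post_mean = -1.9588

step 1: w=[0.0806, 0.0951, 0.1623, 0.2170, 0.2043, 0.1623, 0.0783, 0.0001, 0.0000, 0.0000, 0.0000, 0.0000, 0.0000, 0.0000]  mean=-1.5116  Neff=6.1277  idx=[0, 1, 2, 2, 3, 3, 3, 4, 4, 4, 5, 5, 5, 6]
step 2: w=[0.1200, 0.1259, 0.1365, 0.1365, 0.1306, 0.1306, 0.1306, 0.0178, 0.0178, 0.0178, 0.0110, 0.0110, 0.0110, 0.0029]  mean=-1.9588  Neff=8.3335  idx=[0, 0, 1, 1, 2, 2, 3, 3, 4, 4, 5, 6, 6, 8]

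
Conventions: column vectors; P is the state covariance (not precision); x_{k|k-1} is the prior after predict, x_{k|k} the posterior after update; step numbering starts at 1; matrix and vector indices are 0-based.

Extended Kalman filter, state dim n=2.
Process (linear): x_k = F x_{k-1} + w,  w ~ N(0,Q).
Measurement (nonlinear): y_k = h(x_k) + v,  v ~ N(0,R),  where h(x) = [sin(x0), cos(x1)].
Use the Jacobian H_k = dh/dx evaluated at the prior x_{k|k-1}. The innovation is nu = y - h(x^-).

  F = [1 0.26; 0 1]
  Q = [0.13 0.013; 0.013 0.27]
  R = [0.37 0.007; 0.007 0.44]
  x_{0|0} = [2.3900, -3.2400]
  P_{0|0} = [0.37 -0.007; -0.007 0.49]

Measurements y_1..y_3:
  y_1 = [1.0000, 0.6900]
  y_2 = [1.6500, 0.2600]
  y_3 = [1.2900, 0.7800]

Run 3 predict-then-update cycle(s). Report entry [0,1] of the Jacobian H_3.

step 1: x^-=[1.5476, -3.2400]  P^-=[0.5295 0.1334; 0.1334 0.7600]  H_jac=[0.0232 0.0000; 0.0000 -0.0982]  S=[0.3703 0.0067; 0.0067 0.4473]  K=[0.0337 -0.0298; 0.0114 -0.1671]  nu=[0.0003, 1.6852]  x^+=[1.4974, -3.5216]  P^+=[0.5287 0.1311; 0.1311 0.7475]
step 2: x^-=[0.5818, -3.5216]  P^-=[0.7774 0.3384; 0.3384 1.0175]  H_jac=[0.8355 0.0000; 0.0000 -0.3709]  S=[0.9126 -0.0979; -0.0979 0.5800]  K=[0.7011 -0.0981; 0.2445 -0.6094]  nu=[1.1005, 1.1887]  x^+=[1.2368, -3.9770]  P^+=[0.3097 0.1032; 0.1032 0.7184]
step 3: x^-=[0.2027, -3.9770]  P^-=[0.5419 0.3029; 0.3029 0.9884]  H_jac=[0.9795 0.0000; 0.0000 -0.7416]  S=[0.8899 -0.2130; -0.2130 0.9835]  K=[0.5714 -0.1046; 0.1635 -0.7098]  nu=[1.0886, 1.4509]  x^+=[0.6730, -4.8288]  P^+=[0.2151 0.0567; 0.0567 0.4196]

H_jac[0,1] = 0.0000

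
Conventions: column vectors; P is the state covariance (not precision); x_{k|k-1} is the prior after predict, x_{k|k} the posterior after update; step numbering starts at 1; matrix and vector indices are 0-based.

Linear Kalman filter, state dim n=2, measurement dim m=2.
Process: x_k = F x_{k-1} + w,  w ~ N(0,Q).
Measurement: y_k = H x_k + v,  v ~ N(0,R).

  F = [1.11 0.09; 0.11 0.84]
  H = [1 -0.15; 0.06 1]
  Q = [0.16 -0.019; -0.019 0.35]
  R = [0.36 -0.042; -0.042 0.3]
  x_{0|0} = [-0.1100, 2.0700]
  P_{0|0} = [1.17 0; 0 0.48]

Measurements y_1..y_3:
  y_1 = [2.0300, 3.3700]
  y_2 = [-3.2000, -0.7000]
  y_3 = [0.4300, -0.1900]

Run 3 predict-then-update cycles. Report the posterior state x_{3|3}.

step 1: x^-=[0.0642, 1.7267]  P^-=[1.6054 0.1601; 0.1601 0.7028]  S=[1.9332 0.1076; 0.1076 1.0278]  K=[0.8089 0.1648; -0.0103 0.6942]  nu=[2.2248, 1.6394]  x^+=[2.1340, 2.8419]  P^+=[0.2840 -0.0016; -0.0016 0.2088]
step 2: x^-=[2.6245, 2.6219]  P^-=[0.5113 0.0300; 0.0300 0.5005]  S=[0.8736 -0.0567; -0.0567 0.8059]  K=[0.5877 0.1166; -0.0112 0.6224]  nu=[-5.4312, -3.4794]  x^+=[-0.9733, 0.5171]  P^+=[0.2064 -0.0021; -0.0021 0.1873]
step 3: x^-=[-1.0339, 0.3273]  P^-=[0.4154 0.0184; 0.0184 0.4843]  S=[0.7808 -0.0715; -0.0715 0.7880]  K=[0.5380 0.1038; -0.0132 0.6148]  nu=[1.5130, -0.4553]  x^+=[-0.2672, 0.0275]  P^+=[0.1889 -0.0028; -0.0028 0.1852]

x_post = [-0.2672, 0.0275]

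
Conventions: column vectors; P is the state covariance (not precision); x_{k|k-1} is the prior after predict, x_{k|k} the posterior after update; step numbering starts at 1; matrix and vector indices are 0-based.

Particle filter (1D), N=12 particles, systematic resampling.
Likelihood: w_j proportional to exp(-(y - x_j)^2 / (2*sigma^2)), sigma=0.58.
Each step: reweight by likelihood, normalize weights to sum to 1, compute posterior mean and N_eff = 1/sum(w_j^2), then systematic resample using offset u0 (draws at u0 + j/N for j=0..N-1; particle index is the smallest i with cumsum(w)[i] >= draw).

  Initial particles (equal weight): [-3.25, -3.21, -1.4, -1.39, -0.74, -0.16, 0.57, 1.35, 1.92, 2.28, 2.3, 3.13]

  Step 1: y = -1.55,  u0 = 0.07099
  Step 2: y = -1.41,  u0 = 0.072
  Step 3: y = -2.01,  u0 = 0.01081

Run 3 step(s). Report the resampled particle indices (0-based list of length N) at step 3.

step 1: w=[0.0057, 0.0069, 0.4038, 0.4019, 0.1575, 0.0236, 0.0005, 0.0000, 0.0000, 0.0000, 0.0000, 0.0000]  mean=-1.2848  Neff=2.8568  idx=[2, 2, 2, 2, 2, 3, 3, 3, 3, 4, 4, 5]
step 2: w=[0.0988, 0.0988, 0.0988, 0.0988, 0.0988, 0.0987, 0.0987, 0.0987, 0.0987, 0.0507, 0.0507, 0.0097]  mean=-1.3171  Neff=10.7491  idx=[0, 1, 2, 3, 4, 4, 5, 6, 7, 8, 9, 10]
step 3: w=[0.0976, 0.0976, 0.0976, 0.0976, 0.0976, 0.0976, 0.0959, 0.0959, 0.0959, 0.0959, 0.0154, 0.0154]  mean=-1.3758  Neff=10.5927  idx=[0, 0, 1, 2, 3, 4, 5, 6, 6, 7, 8, 9]

resampled_idx = [0, 0, 1, 2, 3, 4, 5, 6, 6, 7, 8, 9]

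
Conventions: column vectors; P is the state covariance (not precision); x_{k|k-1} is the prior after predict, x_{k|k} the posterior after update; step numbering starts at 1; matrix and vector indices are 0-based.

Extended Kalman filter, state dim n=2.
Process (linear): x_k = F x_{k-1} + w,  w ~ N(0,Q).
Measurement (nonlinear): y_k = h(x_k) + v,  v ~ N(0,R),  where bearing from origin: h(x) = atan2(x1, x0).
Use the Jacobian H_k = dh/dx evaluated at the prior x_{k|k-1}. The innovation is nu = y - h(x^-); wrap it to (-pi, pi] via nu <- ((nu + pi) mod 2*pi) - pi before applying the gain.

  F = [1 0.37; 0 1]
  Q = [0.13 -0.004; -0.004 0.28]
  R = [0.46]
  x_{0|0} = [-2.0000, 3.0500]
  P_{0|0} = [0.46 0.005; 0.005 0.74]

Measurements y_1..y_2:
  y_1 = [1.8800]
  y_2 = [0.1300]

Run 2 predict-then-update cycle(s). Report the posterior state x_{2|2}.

step 1: x^-=[-0.8715, 3.0500]  P^-=[0.6950 0.2748; 0.2748 1.0200]  H_jac=[-0.3031 -0.0866]  S=[0.5459]  K=[-0.4295; -0.3144]  nu=[0.0309]  x^+=[-0.8848, 3.0403]  P^+=[0.5943 0.2011; 0.2011 0.9660]
step 2: x^-=[0.2401, 3.0403]  P^-=[1.0054 0.5545; 0.5545 1.2460]  H_jac=[-0.3269 0.0258]  S=[0.5589]  K=[-0.5624; -0.2668]  nu=[-1.3620]  x^+=[1.0061, 3.4036]  P^+=[0.8286 0.4707; 0.4707 1.2063]

x_post = [1.0061, 3.4036]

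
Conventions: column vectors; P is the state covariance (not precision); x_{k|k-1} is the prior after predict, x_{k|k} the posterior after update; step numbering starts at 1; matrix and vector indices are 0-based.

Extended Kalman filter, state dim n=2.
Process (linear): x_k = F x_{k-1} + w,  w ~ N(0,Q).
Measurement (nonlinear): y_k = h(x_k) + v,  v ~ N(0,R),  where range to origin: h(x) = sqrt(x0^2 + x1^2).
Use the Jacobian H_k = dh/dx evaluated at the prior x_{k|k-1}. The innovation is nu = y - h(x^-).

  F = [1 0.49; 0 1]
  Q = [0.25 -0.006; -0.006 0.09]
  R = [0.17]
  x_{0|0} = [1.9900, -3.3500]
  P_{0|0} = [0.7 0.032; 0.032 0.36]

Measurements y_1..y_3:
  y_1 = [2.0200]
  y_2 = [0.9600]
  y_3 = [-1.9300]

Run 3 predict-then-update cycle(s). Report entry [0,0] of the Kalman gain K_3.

step 1: x^-=[0.3485, -3.3500]  P^-=[1.0678 0.2024; 0.2024 0.4500]  H_jac=[0.1035 -0.9946]  S=[0.5850]  K=[-0.1553; -0.7294]  nu=[-1.3481]  x^+=[0.5578, -2.3668]  P^+=[1.0537 0.1362; 0.1362 0.1388]
step 2: x^-=[-0.6019, -2.3668]  P^-=[1.4705 0.1982; 0.1982 0.2288]  H_jac=[-0.2465 -0.9692]  S=[0.5689]  K=[-0.9746; -0.4757]  nu=[-1.4821]  x^+=[0.8426, -1.6618]  P^+=[0.9300 -0.0656; -0.0656 0.1001]
step 3: x^-=[0.0283, -1.6618]  P^-=[1.1398 -0.0225; -0.0225 0.1901]  H_jac=[0.0170 -0.9999]  S=[0.3612]  K=[0.1161; -0.5274]  nu=[-3.5920]  x^+=[-0.3886, 0.2326]  P^+=[1.1350 -0.0004; -0.0004 0.0897]

K[0,0] = 0.1161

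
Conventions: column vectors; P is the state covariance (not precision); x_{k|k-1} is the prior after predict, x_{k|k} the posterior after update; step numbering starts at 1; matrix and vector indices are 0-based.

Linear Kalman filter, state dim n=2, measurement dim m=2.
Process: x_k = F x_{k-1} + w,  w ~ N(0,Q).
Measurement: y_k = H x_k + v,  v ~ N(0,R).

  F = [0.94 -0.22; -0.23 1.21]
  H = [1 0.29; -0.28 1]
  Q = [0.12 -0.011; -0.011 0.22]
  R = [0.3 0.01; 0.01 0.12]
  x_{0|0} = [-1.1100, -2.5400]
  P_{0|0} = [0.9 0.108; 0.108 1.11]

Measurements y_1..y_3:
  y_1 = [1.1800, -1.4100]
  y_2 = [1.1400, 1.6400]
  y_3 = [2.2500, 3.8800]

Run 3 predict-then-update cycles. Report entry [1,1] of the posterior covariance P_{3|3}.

step 1: x^-=[-0.4846, -2.8181]  P^-=[0.9243 -0.3728; -0.3728 1.8326]  S=[1.1622 -0.0598; -0.0598 2.2339]  K=[0.6887 -0.2643; 0.1814 0.8720]  nu=[2.4818, 1.2724]  x^+=[0.8883, -1.2583]  P^+=[0.1953 0.0299; 0.0299 0.1148]
step 2: x^-=[1.1118, -1.7268]  P^-=[0.2858 -0.0483; -0.0483 0.3818]  S=[0.5899 -0.0037; -0.0037 0.5513]  K=[0.4593 -0.2297; 0.1103 0.7179]  nu=[0.5290, 3.6781]  x^+=[0.5098, 0.9720]  P^+=[0.1315 0.0138; 0.0138 0.0911]
step 3: x^-=[0.2654, 1.0588]  P^-=[0.2349 -0.0472; -0.0472 0.3527]  S=[0.5371 0.0031; 0.0031 0.5175]  K=[0.4130 -0.2208; 0.0984 0.7064]  nu=[1.6776, 2.8955]  x^+=[0.3189, 3.2692]  P^+=[0.1186 0.0108; 0.0108 0.0888]

P_post[1,1] = 0.0888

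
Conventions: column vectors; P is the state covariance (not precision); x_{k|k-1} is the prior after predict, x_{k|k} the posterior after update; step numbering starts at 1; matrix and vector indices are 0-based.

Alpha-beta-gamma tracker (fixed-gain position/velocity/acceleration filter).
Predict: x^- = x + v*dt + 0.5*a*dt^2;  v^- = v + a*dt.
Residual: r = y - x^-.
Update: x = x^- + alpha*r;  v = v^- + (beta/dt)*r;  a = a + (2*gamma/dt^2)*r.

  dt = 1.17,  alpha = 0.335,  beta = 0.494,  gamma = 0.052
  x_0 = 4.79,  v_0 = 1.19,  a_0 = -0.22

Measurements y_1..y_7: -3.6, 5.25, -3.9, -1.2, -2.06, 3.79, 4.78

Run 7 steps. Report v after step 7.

v_post = 5.5289

step 1: x_pred=6.0317  r=-9.6317  x^+=2.8051  v^+=-3.1341  a^+=-0.9518
step 2: x_pred=-1.5133  r=6.7633  x^+=0.7524  v^+=-1.3921  a^+=-0.4379
step 3: x_pred=-1.1760  r=-2.7240  x^+=-2.0886  v^+=-3.0546  a^+=-0.6449
step 4: x_pred=-6.1038  r=4.9038  x^+=-4.4610  v^+=-1.7386  a^+=-0.2723
step 5: x_pred=-6.6816  r=4.6216  x^+=-5.1333  v^+=-0.1059  a^+=0.0788
step 6: x_pred=-5.2033  r=8.9933  x^+=-2.1905  v^+=3.7835  a^+=0.7620
step 7: x_pred=2.7577  r=2.0223  x^+=3.4352  v^+=5.5289  a^+=0.9157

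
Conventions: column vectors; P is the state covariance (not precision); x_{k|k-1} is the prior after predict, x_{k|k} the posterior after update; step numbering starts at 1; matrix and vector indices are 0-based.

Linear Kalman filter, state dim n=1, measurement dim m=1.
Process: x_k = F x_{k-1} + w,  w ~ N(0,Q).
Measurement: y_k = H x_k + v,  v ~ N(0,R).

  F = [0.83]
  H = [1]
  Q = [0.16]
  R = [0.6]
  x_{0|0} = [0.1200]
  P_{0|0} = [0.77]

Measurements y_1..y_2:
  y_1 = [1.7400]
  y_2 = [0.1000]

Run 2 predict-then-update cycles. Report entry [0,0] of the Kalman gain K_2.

K[0,0] = 0.3885

step 1: x^-=[0.0996]  P^-=[0.6905]  S=[1.2905]  K=[0.5350]  nu=[1.6404]  x^+=[0.9773]  P^+=[0.3210]
step 2: x^-=[0.8112]  P^-=[0.3812]  S=[0.9812]  K=[0.3885]  nu=[-0.7112]  x^+=[0.5349]  P^+=[0.2331]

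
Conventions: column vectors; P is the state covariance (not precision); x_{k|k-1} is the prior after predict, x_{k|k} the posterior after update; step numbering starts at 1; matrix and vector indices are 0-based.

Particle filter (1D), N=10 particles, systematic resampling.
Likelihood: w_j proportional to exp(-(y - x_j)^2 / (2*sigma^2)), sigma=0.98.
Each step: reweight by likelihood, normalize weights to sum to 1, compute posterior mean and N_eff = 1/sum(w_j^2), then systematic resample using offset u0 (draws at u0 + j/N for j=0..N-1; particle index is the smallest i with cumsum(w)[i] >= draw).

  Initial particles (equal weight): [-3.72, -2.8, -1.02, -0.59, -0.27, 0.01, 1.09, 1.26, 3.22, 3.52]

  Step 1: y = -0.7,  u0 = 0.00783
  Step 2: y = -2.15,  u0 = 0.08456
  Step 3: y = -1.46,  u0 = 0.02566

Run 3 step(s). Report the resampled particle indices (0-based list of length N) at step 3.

step 1: w=[0.0021, 0.0248, 0.2339, 0.2452, 0.2241, 0.1898, 0.0465, 0.0334, 0.0001, 0.0000]  mean=-0.4262  Neff=4.8786  idx=[1, 2, 2, 3, 3, 4, 4, 4, 5, 5]
step 2: w=[0.2634, 0.1688, 0.1688, 0.0924, 0.0924, 0.0521, 0.0521, 0.0521, 0.0289, 0.0289]  mean=-1.2325  Neff=6.5252  idx=[0, 0, 1, 1, 2, 2, 3, 4, 6, 9]
step 3: w=[0.0599, 0.0599, 0.1380, 0.1380, 0.1380, 0.1380, 0.1029, 0.1029, 0.0730, 0.0495]  mean=-1.0390  Neff=8.9072  idx=[0, 2, 2, 3, 4, 4, 5, 6, 7, 8]

resampled_idx = [0, 2, 2, 3, 4, 4, 5, 6, 7, 8]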